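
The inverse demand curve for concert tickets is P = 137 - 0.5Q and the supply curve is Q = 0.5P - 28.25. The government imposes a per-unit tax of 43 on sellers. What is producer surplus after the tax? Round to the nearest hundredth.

225.00

Rewriting supply in inverse form: P = 56.5 + 2Q.
Pre-tax equilibrium: 137 - 0.5Q = 56.5 + 2Q gives Q* = 32.2, P* = 120.9.
A tax on sellers shifts supply up by 43: 137 - 0.5Q = 56.5 + 2Q + 43, so Q_t = 15. Buyers pay P_b = 129.5; sellers receive P_s = P_b - 43 = 86.5.
PS = (1/2)(Q_t)(P_s - 56.5) = (1/2)(15)(30) = 225.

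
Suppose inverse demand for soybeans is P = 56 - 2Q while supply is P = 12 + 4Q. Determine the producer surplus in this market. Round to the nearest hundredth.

Setting demand equal to supply, 44 = 6Q, so Q* = 7.3333 and P* = 41.3333.
Producer surplus is the triangle above supply below P*: (1/2)(7.3333)(41.3333 - 12) = (1/2)(7.3333)(29.3333) = 107.5556.

107.56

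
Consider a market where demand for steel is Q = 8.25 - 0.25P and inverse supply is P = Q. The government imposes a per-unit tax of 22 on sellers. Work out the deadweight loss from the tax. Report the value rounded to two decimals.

Rewriting demand in inverse form: P = 33 - 4Q.
Pre-tax equilibrium: 33 - 4Q = Q gives Q* = 6.6, P* = 6.6.
With the tax, sellers need 22 more per unit: 33 - 4Q = Q + 22, so Q_t = 2.2. Buyers pay P_b = 24.2; sellers receive P_s = P_b - 22 = 2.2.
The welfare triangle lost has base Q* - Q_t = 4.4 and height t = 22, so DWL = (1/2)(4.4)(22) = 48.4.

48.40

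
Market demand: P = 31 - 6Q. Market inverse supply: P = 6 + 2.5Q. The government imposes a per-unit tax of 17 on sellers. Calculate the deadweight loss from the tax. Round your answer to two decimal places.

Without the tax, 31 - 6Q = 6 + 2.5Q so Q* = 2.9412 and P* = 13.3529.
A tax on sellers shifts supply up by 17: 31 - 6Q = 6 + 2.5Q + 17, so Q_t = 0.9412. Buyers pay P_b = 25.3529; sellers receive P_s = P_b - 17 = 8.3529.
Deadweight loss is the triangle between the curves from Q_t to Q*: (1/2)(2.9412 - 0.9412)(17) = 17.

17.00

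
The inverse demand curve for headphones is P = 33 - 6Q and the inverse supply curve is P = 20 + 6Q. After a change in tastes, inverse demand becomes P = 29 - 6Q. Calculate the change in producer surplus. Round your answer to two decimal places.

Initial equilibrium: Q_0 = 1.0833, P_0 = 26.5; CS_0 = (1/2)(1.0833)(6.5) = 3.5208, PS_0 = (1/2)(1.0833)(6.5) = 3.5208.
New equilibrium: 29 - 6Q = 20 + 6Q gives Q_1 = 0.75, P_1 = 24.5; CS_1 = 1.6875, PS_1 = 1.6875.
Change in producer surplus = 1.6875 - 3.5208 = -1.8333.

-1.83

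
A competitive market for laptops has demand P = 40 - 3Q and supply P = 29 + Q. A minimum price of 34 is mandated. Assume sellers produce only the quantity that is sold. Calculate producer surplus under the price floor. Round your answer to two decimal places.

8.00

Free-market equilibrium: 40 - 3Q = 29 + Q gives Q* = 2.75, P* = 31.75.
At the floor price 34, quantity demanded is (40 - 34)/3 = 2; demand is the short side, so Q = 2 trades at P = 34.
The supply price at Q = 2 is 31. PS is the trapezoid between 34 and supply over [0, 2]: (1/2)[(34 - 29) + (34 - 31)](2) = 8.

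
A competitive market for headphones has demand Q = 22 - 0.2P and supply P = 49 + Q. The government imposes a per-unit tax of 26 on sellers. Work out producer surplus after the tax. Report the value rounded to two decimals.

Rewriting demand in inverse form: P = 110 - 5Q.
Pre-tax equilibrium: 110 - 5Q = 49 + Q gives Q* = 10.1667, P* = 59.1667.
A tax on sellers shifts supply up by 26: 110 - 5Q = 49 + Q + 26, so Q_t = 5.8333. Buyers pay P_b = 80.8333; sellers receive P_s = P_b - 26 = 54.8333.
Producer surplus is the triangle above supply below P_s: (1/2)(5.8333)(54.8333 - 49) = 17.0139.

17.01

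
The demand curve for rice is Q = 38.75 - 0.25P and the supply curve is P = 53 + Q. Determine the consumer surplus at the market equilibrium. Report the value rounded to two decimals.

Rewriting demand in inverse form: P = 155 - 4Q.
Setting demand equal to supply, 102 = 5Q, so Q* = 20.4 and P* = 73.4.
The demand choke price is 155, so CS = (1/2)(Q*)(155 - P*) = (1/2)(20.4)(81.6) = 832.32.

832.32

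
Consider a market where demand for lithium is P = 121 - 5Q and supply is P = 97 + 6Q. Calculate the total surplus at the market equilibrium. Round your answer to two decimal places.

26.18

Set 121 - 5Q = 97 + 6Q, which gives 24 = 11Q, so Q* = 2.1818 and P* = 121 - 5(2.1818) = 110.0909.
Total surplus is the full triangle between the curves from 0 to Q*: (1/2)(2.1818)(121 - 97) = 26.1818.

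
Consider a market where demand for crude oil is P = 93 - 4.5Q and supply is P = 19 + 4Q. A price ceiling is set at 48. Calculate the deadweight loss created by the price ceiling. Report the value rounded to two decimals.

9.01

Free-market equilibrium: 93 - 4.5Q = 19 + 4Q gives Q* = 8.7059, P* = 53.8235.
At the ceiling price 48, quantity supplied is (48 - 19)/4 = 7.25; supply is the short side, so Q = 7.25 trades at P = 48.
At Q = 7.25 the demand price is 60.375 and the supply price is 48. Deadweight loss is the triangle between the curves from 7.25 to 8.7059: (1/2)(60.375 - 48)(8.7059 - 7.25) = 9.0083.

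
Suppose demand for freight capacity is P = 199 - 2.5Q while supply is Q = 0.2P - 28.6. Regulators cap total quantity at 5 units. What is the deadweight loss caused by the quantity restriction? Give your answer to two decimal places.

22.82

Rewriting supply in inverse form: P = 143 + 5Q.
Without the quota, 199 - 2.5Q = 143 + 5Q gives Q* = 7.4667.
At Q = 5 the demand price is 199 - 2.5(5) = 186.5 and the supply price is 143 + 5(5) = 168.
Deadweight loss is the triangle between the curves from 5 to 7.4667: (1/2)(186.5 - 168)(7.4667 - 5) = 22.8167.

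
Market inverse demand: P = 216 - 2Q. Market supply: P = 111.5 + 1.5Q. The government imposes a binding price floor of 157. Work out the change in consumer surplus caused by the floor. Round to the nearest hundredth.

Free-market equilibrium: 216 - 2Q = 111.5 + 1.5Q gives Q* = 29.8571, P* = 156.2857.
At P = 157, buyers demand (216 - 157)/2 = 29.5 while sellers would supply more, so the quantity traded is 29.5 at price 157.
CS goes from (1/2)(29.8571)(59.7143) = 891.449 to 870.25 (computed as (216 - 157)(29.5) - (1/2)(2)(29.5)^2), a change of -21.199.

-21.20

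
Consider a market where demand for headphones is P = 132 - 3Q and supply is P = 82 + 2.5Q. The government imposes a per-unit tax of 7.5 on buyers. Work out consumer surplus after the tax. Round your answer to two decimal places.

Pre-tax equilibrium: 132 - 3Q = 82 + 2.5Q gives Q* = 9.0909, P* = 104.7273.
A tax on buyers shifts demand down by 7.5: (132 - 7.5) - 3Q = 82 + 2.5Q, so Q_t = 7.7273. Buyers pay P_b = 108.8182; sellers receive P_s = P_b - 7.5 = 101.3182.
CS = (1/2)(Q_t)(132 - P_b) = (1/2)(7.7273)(23.1818) = 89.5661.

89.57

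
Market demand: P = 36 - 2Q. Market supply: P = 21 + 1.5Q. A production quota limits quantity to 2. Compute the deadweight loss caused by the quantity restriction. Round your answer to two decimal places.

9.14

Without the quota, 36 - 2Q = 21 + 1.5Q gives Q* = 4.2857.
At Q = 2 the demand price is 36 - 2(2) = 32 and the supply price is 21 + 1.5(2) = 24.
DWL = (1/2)(gap between curves at 2) x (Q* - 2) = (1/2)(8)(2.2857) = 9.1429.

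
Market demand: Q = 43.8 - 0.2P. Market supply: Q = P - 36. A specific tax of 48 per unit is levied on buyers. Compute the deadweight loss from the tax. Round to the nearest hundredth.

Rewriting demand in inverse form: P = 219 - 5Q.
Rewriting supply in inverse form: P = 36 + Q.
Pre-tax equilibrium: 219 - 5Q = 36 + Q gives Q* = 30.5, P* = 66.5.
With the tax, buyers' net willingness to pay falls by 48: (219 - 48) - 5Q = 36 + Q, so Q_t = 22.5. Buyers pay P_b = 106.5; sellers receive P_s = P_b - 48 = 58.5.
The welfare triangle lost has base Q* - Q_t = 8 and height t = 48, so DWL = (1/2)(8)(48) = 192.

192.00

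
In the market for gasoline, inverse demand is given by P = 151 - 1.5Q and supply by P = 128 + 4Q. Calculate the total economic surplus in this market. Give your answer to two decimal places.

48.09

Set 151 - 1.5Q = 128 + 4Q, which gives 23 = 5.5Q, so Q* = 4.1818 and P* = 151 - 1.5(4.1818) = 144.7273.
Total surplus is the full triangle between the curves from 0 to Q*: (1/2)(4.1818)(151 - 128) = 48.0909.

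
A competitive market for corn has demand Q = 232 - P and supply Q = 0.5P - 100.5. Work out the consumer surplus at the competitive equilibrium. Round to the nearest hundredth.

Rewriting demand in inverse form: P = 232 - Q.
Rewriting supply in inverse form: P = 201 + 2Q.
Set 232 - Q = 201 + 2Q, which gives 31 = 3Q, so Q* = 10.3333 and P* = 232 - (10.3333) = 221.6667.
CS is the area between the demand curve and P* from 0 to Q*: (1/2)(10.3333)(10.3333) = 53.3889.

53.39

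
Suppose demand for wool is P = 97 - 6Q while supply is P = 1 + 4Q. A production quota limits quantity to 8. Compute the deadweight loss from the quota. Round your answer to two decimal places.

12.80

Unrestricted equilibrium: Q* = (97 - 1)/(6 + 4) = 9.6.
At Q = 8 the demand price is 97 - 6(8) = 49 and the supply price is 1 + 4(8) = 33.
Deadweight loss is the triangle between the curves from 8 to 9.6: (1/2)(49 - 33)(9.6 - 8) = 12.8.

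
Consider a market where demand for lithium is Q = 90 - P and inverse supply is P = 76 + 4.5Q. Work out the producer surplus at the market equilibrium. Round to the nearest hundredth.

Rewriting demand in inverse form: P = 90 - Q.
Set 90 - Q = 76 + 4.5Q, which gives 14 = 5.5Q, so Q* = 2.5455 and P* = 90 - (2.5455) = 87.4545.
Producer surplus is the triangle above supply below P*: (1/2)(2.5455)(87.4545 - 76) = (1/2)(2.5455)(11.4545) = 14.5785.

14.58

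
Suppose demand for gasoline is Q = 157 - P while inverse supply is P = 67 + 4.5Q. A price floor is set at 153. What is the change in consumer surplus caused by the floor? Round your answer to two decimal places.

Rewriting demand in inverse form: P = 157 - Q.
Free-market equilibrium: 157 - Q = 67 + 4.5Q gives Q* = 16.3636, P* = 140.6364.
At the floor price 153, quantity demanded is (157 - 153)/1 = 4; demand is the short side, so Q = 4 trades at P = 153.
CS goes from (1/2)(16.3636)(16.3636) = 133.8843 to 8 (computed as (157 - 153)(4) - (1/2)(1)(4)^2), a change of -125.8843.

-125.88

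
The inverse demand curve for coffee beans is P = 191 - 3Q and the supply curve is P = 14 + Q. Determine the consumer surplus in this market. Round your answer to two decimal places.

2937.09

Setting demand equal to supply, 177 = 4Q, so Q* = 44.25 and P* = 58.25.
The demand choke price is 191, so CS = (1/2)(Q*)(191 - P*) = (1/2)(44.25)(132.75) = 2937.0938.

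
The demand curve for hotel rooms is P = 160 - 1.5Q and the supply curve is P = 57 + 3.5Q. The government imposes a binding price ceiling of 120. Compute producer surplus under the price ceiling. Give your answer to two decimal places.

Free-market equilibrium: 160 - 1.5Q = 57 + 3.5Q gives Q* = 20.6, P* = 129.1.
At P = 120, sellers supply (120 - 57)/3.5 = 18 while buyers want more, so the quantity traded is 18 at price 120.
PS is the triangle above supply below 120: (1/2)(18)(120 - 57) = 567.

567.00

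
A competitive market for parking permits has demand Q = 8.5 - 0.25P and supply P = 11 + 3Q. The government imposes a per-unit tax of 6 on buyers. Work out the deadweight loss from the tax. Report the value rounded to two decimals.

Rewriting demand in inverse form: P = 34 - 4Q.
Pre-tax equilibrium: 34 - 4Q = 11 + 3Q gives Q* = 3.2857, P* = 20.8571.
A tax on buyers shifts demand down by 6: (34 - 6) - 4Q = 11 + 3Q, so Q_t = 2.4286. Buyers pay P_b = 24.2857; sellers receive P_s = P_b - 6 = 18.2857.
Deadweight loss is the triangle between the curves from Q_t to Q*: (1/2)(3.2857 - 2.4286)(6) = 2.5714.

2.57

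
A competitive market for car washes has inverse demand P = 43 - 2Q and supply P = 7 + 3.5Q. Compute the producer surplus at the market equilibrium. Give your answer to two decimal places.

Set 43 - 2Q = 7 + 3.5Q, which gives 36 = 5.5Q, so Q* = 6.5455 and P* = 43 - 2(6.5455) = 29.9091.
The supply curve's price intercept is 7, so PS = (1/2)(Q*)(P* - 7) = (1/2)(6.5455)(22.9091) = 74.9752.

74.98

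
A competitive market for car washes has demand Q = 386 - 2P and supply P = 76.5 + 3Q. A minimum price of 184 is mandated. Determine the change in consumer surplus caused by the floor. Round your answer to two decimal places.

-195.98

Rewriting demand in inverse form: P = 193 - 0.5Q.
Without the control, 193 - 0.5Q = 76.5 + 3Q so Q* = 33.2857 and P* = 176.3571.
At P = 184, buyers demand (193 - 184)/0.5 = 18 while sellers would supply more, so the quantity traded is 18 at price 184.
CS goes from (1/2)(33.2857)(16.6429) = 276.9847 to 81 (computed as (193 - 184)(18) - (1/2)(0.5)(18)^2), a change of -195.9847.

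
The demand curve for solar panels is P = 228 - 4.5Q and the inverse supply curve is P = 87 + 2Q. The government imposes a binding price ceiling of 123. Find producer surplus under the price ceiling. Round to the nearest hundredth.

Without the control, 228 - 4.5Q = 87 + 2Q so Q* = 21.6923 and P* = 130.3846.
At P = 123, sellers supply (123 - 87)/2 = 18 while buyers want more, so the quantity traded is 18 at price 123.
PS is the triangle above supply below 123: (1/2)(18)(123 - 87) = 324.

324.00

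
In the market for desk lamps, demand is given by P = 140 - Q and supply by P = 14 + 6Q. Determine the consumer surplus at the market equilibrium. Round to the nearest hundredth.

162.00

Equilibrium: 140 - Q = 14 + 6Q, so Q* = 18 and P* = 122.
Consumer surplus is the triangle under demand above P*: (1/2)(18)(140 - 122) = (1/2)(18)(18) = 162.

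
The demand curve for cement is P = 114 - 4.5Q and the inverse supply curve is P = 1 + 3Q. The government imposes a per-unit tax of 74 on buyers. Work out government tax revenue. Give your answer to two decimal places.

Pre-tax equilibrium: 114 - 4.5Q = 1 + 3Q gives Q* = 15.0667, P* = 46.2.
A tax on buyers shifts demand down by 74: (114 - 74) - 4.5Q = 1 + 3Q, so Q_t = 5.2. Buyers pay P_b = 90.6; sellers receive P_s = P_b - 74 = 16.6.
Revenue is the tax times quantity traded: 74 x 5.2 = 384.8.

384.80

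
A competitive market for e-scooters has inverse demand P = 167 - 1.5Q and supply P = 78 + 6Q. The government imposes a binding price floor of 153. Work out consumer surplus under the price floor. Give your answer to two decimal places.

65.33

Free-market equilibrium: 167 - 1.5Q = 78 + 6Q gives Q* = 11.8667, P* = 149.2.
At the floor price 153, quantity demanded is (167 - 153)/1.5 = 9.3333; demand is the short side, so Q = 9.3333 trades at P = 153.
CS is the triangle under demand above 153: (1/2)(9.3333)(167 - 153) = 65.3333.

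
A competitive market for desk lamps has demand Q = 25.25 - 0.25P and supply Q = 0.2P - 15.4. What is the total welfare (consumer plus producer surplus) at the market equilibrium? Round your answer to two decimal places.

32.00

Rewriting demand in inverse form: P = 101 - 4Q.
Rewriting supply in inverse form: P = 77 + 5Q.
Equilibrium: 101 - 4Q = 77 + 5Q, so Q* = 2.6667 and P* = 90.3333.
CS = (1/2)(2.6667)(10.6667) = 14.2222 and PS = (1/2)(2.6667)(13.3333) = 17.7778, so total surplus = 32.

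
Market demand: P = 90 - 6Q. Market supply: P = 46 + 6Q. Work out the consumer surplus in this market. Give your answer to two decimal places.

40.33

Equilibrium: 90 - 6Q = 46 + 6Q, so Q* = 3.6667 and P* = 68.
CS is the area between the demand curve and P* from 0 to Q*: (1/2)(3.6667)(22) = 40.3333.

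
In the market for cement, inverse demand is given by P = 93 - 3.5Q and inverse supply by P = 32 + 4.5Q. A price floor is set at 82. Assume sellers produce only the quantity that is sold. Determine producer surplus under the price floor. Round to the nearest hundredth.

134.92

Without the control, 93 - 3.5Q = 32 + 4.5Q so Q* = 7.625 and P* = 66.3125.
At the floor price 82, quantity demanded is (93 - 82)/3.5 = 3.1429; demand is the short side, so Q = 3.1429 trades at P = 82.
The supply price at Q = 3.1429 is 46.1429. PS is the trapezoid between 82 and supply over [0, 3.1429]: (1/2)[(82 - 32) + (82 - 46.1429)](3.1429) = 134.9184.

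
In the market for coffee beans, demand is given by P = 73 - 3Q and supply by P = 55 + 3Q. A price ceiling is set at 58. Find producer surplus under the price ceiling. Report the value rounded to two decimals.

Free-market equilibrium: 73 - 3Q = 55 + 3Q gives Q* = 3, P* = 64.
At the ceiling price 58, quantity supplied is (58 - 55)/3 = 1; supply is the short side, so Q = 1 trades at P = 58.
PS is the triangle above supply below 58: (1/2)(1)(58 - 55) = 1.5.

1.50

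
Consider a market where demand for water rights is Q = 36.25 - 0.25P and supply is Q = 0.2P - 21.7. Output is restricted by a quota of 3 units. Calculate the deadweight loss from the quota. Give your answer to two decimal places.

5.01

Rewriting demand in inverse form: P = 145 - 4Q.
Rewriting supply in inverse form: P = 108.5 + 5Q.
Without the quota, 145 - 4Q = 108.5 + 5Q gives Q* = 4.0556.
At Q = 3 the demand price is 145 - 4(3) = 133 and the supply price is 108.5 + 5(3) = 123.5.
Deadweight loss is the triangle between the curves from 3 to 4.0556: (1/2)(133 - 123.5)(4.0556 - 3) = 5.0139.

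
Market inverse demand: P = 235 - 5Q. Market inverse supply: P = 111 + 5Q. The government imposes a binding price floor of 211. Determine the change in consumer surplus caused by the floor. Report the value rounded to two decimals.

Free-market equilibrium: 235 - 5Q = 111 + 5Q gives Q* = 12.4, P* = 173.
At P = 211, buyers demand (235 - 211)/5 = 4.8 while sellers would supply more, so the quantity traded is 4.8 at price 211.
CS goes from (1/2)(12.4)(62) = 384.4 to 57.6 (computed as (235 - 211)(4.8) - (1/2)(5)(4.8)^2), a change of -326.8.

-326.80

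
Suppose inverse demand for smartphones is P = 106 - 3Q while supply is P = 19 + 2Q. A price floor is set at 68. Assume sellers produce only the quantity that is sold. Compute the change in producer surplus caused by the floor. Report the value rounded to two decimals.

Free-market equilibrium: 106 - 3Q = 19 + 2Q gives Q* = 17.4, P* = 53.8.
At P = 68, buyers demand (106 - 68)/3 = 12.6667 while sellers would supply more, so the quantity traded is 12.6667 at price 68.
PS goes from (1/2)(17.4)(34.8) = 302.76 to 460.2222 (computed as (68 - 19)(12.6667) - (1/2)(2)(12.6667)^2), a change of 157.4622.

157.46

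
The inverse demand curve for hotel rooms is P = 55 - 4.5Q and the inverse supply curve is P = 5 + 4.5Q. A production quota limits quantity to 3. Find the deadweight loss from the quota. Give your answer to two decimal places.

29.39

Unrestricted equilibrium: Q* = (55 - 5)/(4.5 + 4.5) = 5.5556.
At Q = 3 the demand price is 55 - 4.5(3) = 41.5 and the supply price is 5 + 4.5(3) = 18.5.
DWL = (1/2)(gap between curves at 3) x (Q* - 3) = (1/2)(23)(2.5556) = 29.3889.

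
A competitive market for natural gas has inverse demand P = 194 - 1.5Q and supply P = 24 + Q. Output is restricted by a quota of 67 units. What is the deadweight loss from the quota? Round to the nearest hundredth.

1.25

Without the quota, 194 - 1.5Q = 24 + Q gives Q* = 68.
At Q = 67 the demand price is 194 - 1.5(67) = 93.5 and the supply price is 24 + (67) = 91.
DWL = (1/2)(gap between curves at 67) x (Q* - 67) = (1/2)(2.5)(1) = 1.25.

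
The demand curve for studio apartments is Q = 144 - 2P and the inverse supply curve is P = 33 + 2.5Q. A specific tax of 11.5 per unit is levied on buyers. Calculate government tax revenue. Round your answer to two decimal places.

105.42

Rewriting demand in inverse form: P = 72 - 0.5Q.
Pre-tax equilibrium: 72 - 0.5Q = 33 + 2.5Q gives Q* = 13, P* = 65.5.
A tax on buyers shifts demand down by 11.5: (72 - 11.5) - 0.5Q = 33 + 2.5Q, so Q_t = 9.1667. Buyers pay P_b = 67.4167; sellers receive P_s = P_b - 11.5 = 55.9167.
Tax revenue = t x Q_t = 11.5 x 9.1667 = 105.4167.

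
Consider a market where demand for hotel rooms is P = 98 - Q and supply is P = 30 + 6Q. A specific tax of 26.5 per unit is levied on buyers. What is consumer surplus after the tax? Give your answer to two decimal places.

17.57

Without the tax, 98 - Q = 30 + 6Q so Q* = 9.7143 and P* = 88.2857.
A tax on buyers shifts demand down by 26.5: (98 - 26.5) - Q = 30 + 6Q, so Q_t = 5.9286. Buyers pay P_b = 92.0714; sellers receive P_s = P_b - 26.5 = 65.5714.
CS = (1/2)(Q_t)(98 - P_b) = (1/2)(5.9286)(5.9286) = 17.574.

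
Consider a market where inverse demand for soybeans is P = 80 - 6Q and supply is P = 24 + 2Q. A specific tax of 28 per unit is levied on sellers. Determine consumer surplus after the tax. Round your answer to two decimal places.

36.75

Pre-tax equilibrium: 80 - 6Q = 24 + 2Q gives Q* = 7, P* = 38.
A tax on sellers shifts supply up by 28: 80 - 6Q = 24 + 2Q + 28, so Q_t = 3.5. Buyers pay P_b = 59; sellers receive P_s = P_b - 28 = 31.
CS = (1/2)(Q_t)(80 - P_b) = (1/2)(3.5)(21) = 36.75.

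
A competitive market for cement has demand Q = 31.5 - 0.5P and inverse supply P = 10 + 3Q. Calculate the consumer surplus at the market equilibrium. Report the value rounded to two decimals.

112.36

Rewriting demand in inverse form: P = 63 - 2Q.
Equilibrium: 63 - 2Q = 10 + 3Q, so Q* = 10.6 and P* = 41.8.
Consumer surplus is the triangle under demand above P*: (1/2)(10.6)(63 - 41.8) = (1/2)(10.6)(21.2) = 112.36.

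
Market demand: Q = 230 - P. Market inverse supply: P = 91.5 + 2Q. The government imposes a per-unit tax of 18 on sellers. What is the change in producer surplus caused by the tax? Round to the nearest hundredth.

Rewriting demand in inverse form: P = 230 - Q.
Without the tax, 230 - Q = 91.5 + 2Q so Q* = 46.1667 and P* = 183.8333.
With the tax, sellers need 18 more per unit: 230 - Q = 91.5 + 2Q + 18, so Q_t = 40.1667. Buyers pay P_b = 189.8333; sellers receive P_s = P_b - 18 = 171.8333.
Producers lose the trapezoid between P_s and P* out to Q_t plus the triangle from Q_t to Q*: change in PS = 1613.3611 - 2131.3611 = -518.

-518.00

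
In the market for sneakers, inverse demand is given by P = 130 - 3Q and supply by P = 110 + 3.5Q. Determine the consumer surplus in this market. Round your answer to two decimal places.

Setting demand equal to supply, 20 = 6.5Q, so Q* = 3.0769 and P* = 120.7692.
Consumer surplus is the triangle under demand above P*: (1/2)(3.0769)(130 - 120.7692) = (1/2)(3.0769)(9.2308) = 14.2012.

14.20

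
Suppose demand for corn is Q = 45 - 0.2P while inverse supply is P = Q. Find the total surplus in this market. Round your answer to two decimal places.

Rewriting demand in inverse form: P = 225 - 5Q.
Set 225 - 5Q = Q, which gives 225 = 6Q, so Q* = 37.5 and P* = 225 - 5(37.5) = 37.5.
Total surplus is the full triangle between the curves from 0 to Q*: (1/2)(37.5)(225 - 0) = 4218.75.

4218.75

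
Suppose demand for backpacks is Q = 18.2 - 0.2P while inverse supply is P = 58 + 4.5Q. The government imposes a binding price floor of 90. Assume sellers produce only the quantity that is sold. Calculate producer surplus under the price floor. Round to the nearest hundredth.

6.31

Rewriting demand in inverse form: P = 91 - 5Q.
Free-market equilibrium: 91 - 5Q = 58 + 4.5Q gives Q* = 3.4737, P* = 73.6316.
At P = 90, buyers demand (91 - 90)/5 = 0.2 while sellers would supply more, so the quantity traded is 0.2 at price 90.
The supply price at Q = 0.2 is 58.9. PS is the trapezoid between 90 and supply over [0, 0.2]: (1/2)[(90 - 58) + (90 - 58.9)](0.2) = 6.31.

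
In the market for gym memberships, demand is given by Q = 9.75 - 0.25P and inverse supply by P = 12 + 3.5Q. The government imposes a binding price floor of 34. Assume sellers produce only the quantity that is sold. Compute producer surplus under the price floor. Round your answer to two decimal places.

24.77

Rewriting demand in inverse form: P = 39 - 4Q.
Without the control, 39 - 4Q = 12 + 3.5Q so Q* = 3.6 and P* = 24.6.
At P = 34, buyers demand (39 - 34)/4 = 1.25 while sellers would supply more, so the quantity traded is 1.25 at price 34.
The supply price at Q = 1.25 is 16.375. PS is the trapezoid between 34 and supply over [0, 1.25]: (1/2)[(34 - 12) + (34 - 16.375)](1.25) = 24.7656.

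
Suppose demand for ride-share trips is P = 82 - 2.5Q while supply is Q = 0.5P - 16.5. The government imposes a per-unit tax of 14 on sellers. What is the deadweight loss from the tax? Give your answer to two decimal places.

Rewriting supply in inverse form: P = 33 + 2Q.
Without the tax, 82 - 2.5Q = 33 + 2Q so Q* = 10.8889 and P* = 54.7778.
A tax on sellers shifts supply up by 14: 82 - 2.5Q = 33 + 2Q + 14, so Q_t = 7.7778. Buyers pay P_b = 62.5556; sellers receive P_s = P_b - 14 = 48.5556.
The welfare triangle lost has base Q* - Q_t = 3.1111 and height t = 14, so DWL = (1/2)(3.1111)(14) = 21.7778.

21.78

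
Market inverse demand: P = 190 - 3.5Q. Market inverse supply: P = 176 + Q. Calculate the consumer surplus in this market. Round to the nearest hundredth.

Equilibrium: 190 - 3.5Q = 176 + Q, so Q* = 3.1111 and P* = 179.1111.
CS is the area between the demand curve and P* from 0 to Q*: (1/2)(3.1111)(10.8889) = 16.9383.

16.94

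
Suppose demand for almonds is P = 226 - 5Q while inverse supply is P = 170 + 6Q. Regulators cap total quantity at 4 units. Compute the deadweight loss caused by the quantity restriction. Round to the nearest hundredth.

6.55

Without the quota, 226 - 5Q = 170 + 6Q gives Q* = 5.0909.
At Q = 4 the demand price is 226 - 5(4) = 206 and the supply price is 170 + 6(4) = 194.
DWL = (1/2)(gap between curves at 4) x (Q* - 4) = (1/2)(12)(1.0909) = 6.5455.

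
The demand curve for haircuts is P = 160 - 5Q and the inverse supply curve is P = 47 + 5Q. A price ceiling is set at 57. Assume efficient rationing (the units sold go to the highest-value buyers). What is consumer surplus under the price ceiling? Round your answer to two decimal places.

196.00

Without the control, 160 - 5Q = 47 + 5Q so Q* = 11.3 and P* = 103.5.
At the ceiling price 57, quantity supplied is (57 - 47)/5 = 2; supply is the short side, so Q = 2 trades at P = 57.
The demand price at Q = 2 is 150. CS is the trapezoid between demand and 57 over [0, 2]: (1/2)[(160 - 57) + (150 - 57)](2) = 196.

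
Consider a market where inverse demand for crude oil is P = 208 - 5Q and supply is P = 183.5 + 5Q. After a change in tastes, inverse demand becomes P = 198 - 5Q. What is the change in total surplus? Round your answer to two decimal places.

Initial equilibrium: Q_0 = 2.45, P_0 = 195.75; CS_0 = (1/2)(2.45)(12.25) = 15.0062, PS_0 = (1/2)(2.45)(12.25) = 15.0062.
New equilibrium: 198 - 5Q = 183.5 + 5Q gives Q_1 = 1.45, P_1 = 190.75; CS_1 = 5.2562, PS_1 = 5.2562.
Change in total surplus = (5.2562 + 5.2562) - (15.0062 + 15.0062) = -19.5.

-19.50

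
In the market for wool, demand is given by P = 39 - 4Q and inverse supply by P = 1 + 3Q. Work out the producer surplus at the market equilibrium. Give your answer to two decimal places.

Set 39 - 4Q = 1 + 3Q, which gives 38 = 7Q, so Q* = 5.4286 and P* = 39 - 4(5.4286) = 17.2857.
Producer surplus is the triangle above supply below P*: (1/2)(5.4286)(17.2857 - 1) = (1/2)(5.4286)(16.2857) = 44.2041.

44.20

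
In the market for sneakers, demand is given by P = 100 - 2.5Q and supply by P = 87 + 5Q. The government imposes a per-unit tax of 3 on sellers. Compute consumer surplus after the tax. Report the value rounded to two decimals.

2.22

Without the tax, 100 - 2.5Q = 87 + 5Q so Q* = 1.7333 and P* = 95.6667.
With the tax, sellers need 3 more per unit: 100 - 2.5Q = 87 + 5Q + 3, so Q_t = 1.3333. Buyers pay P_b = 96.6667; sellers receive P_s = P_b - 3 = 93.6667.
Consumer surplus is the triangle under demand above P_b: (1/2)(1.3333)(100 - 96.6667) = 2.2222.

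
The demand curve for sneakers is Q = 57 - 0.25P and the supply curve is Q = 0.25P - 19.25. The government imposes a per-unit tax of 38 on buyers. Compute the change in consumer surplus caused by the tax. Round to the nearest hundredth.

-313.50

Rewriting demand in inverse form: P = 228 - 4Q.
Rewriting supply in inverse form: P = 77 + 4Q.
Pre-tax equilibrium: 228 - 4Q = 77 + 4Q gives Q* = 18.875, P* = 152.5.
With the tax, buyers' net willingness to pay falls by 38: (228 - 38) - 4Q = 77 + 4Q, so Q_t = 14.125. Buyers pay P_b = 171.5; sellers receive P_s = P_b - 38 = 133.5.
Consumers lose the trapezoid between P* and P_b out to Q_t plus the triangle from Q_t to Q*: change in CS = 399.0312 - 712.5312 = -313.5.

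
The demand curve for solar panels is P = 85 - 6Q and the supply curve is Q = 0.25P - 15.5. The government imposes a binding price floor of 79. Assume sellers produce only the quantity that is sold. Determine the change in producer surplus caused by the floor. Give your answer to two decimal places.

Rewriting supply in inverse form: P = 62 + 4Q.
Without the control, 85 - 6Q = 62 + 4Q so Q* = 2.3 and P* = 71.2.
At P = 79, buyers demand (85 - 79)/6 = 1 while sellers would supply more, so the quantity traded is 1 at price 79.
PS goes from (1/2)(2.3)(9.2) = 10.58 to 15 (computed as (79 - 62)(1) - (1/2)(4)(1)^2), a change of 4.42.

4.42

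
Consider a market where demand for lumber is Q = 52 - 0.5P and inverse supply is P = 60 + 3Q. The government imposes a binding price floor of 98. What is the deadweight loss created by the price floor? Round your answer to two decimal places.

84.10

Rewriting demand in inverse form: P = 104 - 2Q.
Without the control, 104 - 2Q = 60 + 3Q so Q* = 8.8 and P* = 86.4.
At P = 98, buyers demand (104 - 98)/2 = 3 while sellers would supply more, so the quantity traded is 3 at price 98.
At Q = 3 the demand price is 98 and the supply price is 69. Deadweight loss is the triangle between the curves from 3 to 8.8: (1/2)(98 - 69)(8.8 - 3) = 84.1.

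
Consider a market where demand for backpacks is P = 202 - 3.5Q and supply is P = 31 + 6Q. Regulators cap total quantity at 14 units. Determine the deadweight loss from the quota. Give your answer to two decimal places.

76.00

Without the quota, 202 - 3.5Q = 31 + 6Q gives Q* = 18.
At Q = 14 the demand price is 202 - 3.5(14) = 153 and the supply price is 31 + 6(14) = 115.
Deadweight loss is the triangle between the curves from 14 to 18: (1/2)(153 - 115)(18 - 14) = 76.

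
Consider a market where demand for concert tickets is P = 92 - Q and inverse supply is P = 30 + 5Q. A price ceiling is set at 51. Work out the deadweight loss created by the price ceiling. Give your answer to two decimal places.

112.85

Free-market equilibrium: 92 - Q = 30 + 5Q gives Q* = 10.3333, P* = 81.6667.
At P = 51, sellers supply (51 - 30)/5 = 4.2 while buyers want more, so the quantity traded is 4.2 at price 51.
The lost-trades triangle has base Q* - 4.2 = 6.1333 and height equal to the gap between the curves at Q = 4.2, which is 87.8 - 51 = 36.8. DWL = (1/2)(6.1333)(36.8) = 112.8533.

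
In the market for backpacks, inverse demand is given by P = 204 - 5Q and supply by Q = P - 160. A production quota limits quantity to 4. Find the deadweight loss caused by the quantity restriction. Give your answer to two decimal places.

33.33

Rewriting supply in inverse form: P = 160 + Q.
Without the quota, 204 - 5Q = 160 + Q gives Q* = 7.3333.
At Q = 4 the demand price is 204 - 5(4) = 184 and the supply price is 160 + (4) = 164.
DWL = (1/2)(gap between curves at 4) x (Q* - 4) = (1/2)(20)(3.3333) = 33.3333.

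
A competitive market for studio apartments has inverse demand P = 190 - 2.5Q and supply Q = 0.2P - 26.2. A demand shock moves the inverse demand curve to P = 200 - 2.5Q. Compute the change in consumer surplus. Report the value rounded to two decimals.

Rewriting supply in inverse form: P = 131 + 5Q.
Initial equilibrium: Q_0 = 7.8667, P_0 = 170.3333; CS_0 = (1/2)(7.8667)(19.6667) = 77.3556, PS_0 = (1/2)(7.8667)(39.3333) = 154.7111.
New equilibrium: 200 - 2.5Q = 131 + 5Q gives Q_1 = 9.2, P_1 = 177; CS_1 = 105.8, PS_1 = 211.6.
Change in consumer surplus = 105.8 - 77.3556 = 28.4444.

28.44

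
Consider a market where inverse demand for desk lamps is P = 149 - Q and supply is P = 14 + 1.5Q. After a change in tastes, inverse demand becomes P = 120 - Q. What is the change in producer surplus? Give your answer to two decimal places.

-838.68

Initial equilibrium: Q_0 = 54, P_0 = 95; CS_0 = (1/2)(54)(54) = 1458, PS_0 = (1/2)(54)(81) = 2187.
New equilibrium: 120 - Q = 14 + 1.5Q gives Q_1 = 42.4, P_1 = 77.6; CS_1 = 898.88, PS_1 = 1348.32.
Change in producer surplus = 1348.32 - 2187 = -838.68.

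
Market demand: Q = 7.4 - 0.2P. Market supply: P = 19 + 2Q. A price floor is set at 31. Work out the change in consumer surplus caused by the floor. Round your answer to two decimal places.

-12.93

Rewriting demand in inverse form: P = 37 - 5Q.
Free-market equilibrium: 37 - 5Q = 19 + 2Q gives Q* = 2.5714, P* = 24.1429.
At P = 31, buyers demand (37 - 31)/5 = 1.2 while sellers would supply more, so the quantity traded is 1.2 at price 31.
CS goes from (1/2)(2.5714)(12.8571) = 16.5306 to 3.6 (computed as (37 - 31)(1.2) - (1/2)(5)(1.2)^2), a change of -12.9306.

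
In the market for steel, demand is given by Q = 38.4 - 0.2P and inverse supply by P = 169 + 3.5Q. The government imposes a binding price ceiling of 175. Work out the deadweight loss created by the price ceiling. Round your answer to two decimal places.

4.18

Rewriting demand in inverse form: P = 192 - 5Q.
Free-market equilibrium: 192 - 5Q = 169 + 3.5Q gives Q* = 2.7059, P* = 178.4706.
At P = 175, sellers supply (175 - 169)/3.5 = 1.7143 while buyers want more, so the quantity traded is 1.7143 at price 175.
At Q = 1.7143 the demand price is 183.4286 and the supply price is 175. Deadweight loss is the triangle between the curves from 1.7143 to 2.7059: (1/2)(183.4286 - 175)(2.7059 - 1.7143) = 4.1789.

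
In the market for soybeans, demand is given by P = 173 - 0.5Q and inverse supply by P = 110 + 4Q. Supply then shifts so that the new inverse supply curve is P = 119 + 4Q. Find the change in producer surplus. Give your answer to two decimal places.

Initial equilibrium: Q_0 = 14, P_0 = 166; CS_0 = (1/2)(14)(7) = 49, PS_0 = (1/2)(14)(56) = 392.
New equilibrium: 173 - 0.5Q = 119 + 4Q gives Q_1 = 12, P_1 = 167; CS_1 = 36, PS_1 = 288.
Change in producer surplus = 288 - 392 = -104.

-104.00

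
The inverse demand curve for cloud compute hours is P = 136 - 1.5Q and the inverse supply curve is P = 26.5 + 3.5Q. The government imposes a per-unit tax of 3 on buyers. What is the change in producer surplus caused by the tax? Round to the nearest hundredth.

-45.36

Pre-tax equilibrium: 136 - 1.5Q = 26.5 + 3.5Q gives Q* = 21.9, P* = 103.15.
With the tax, buyers' net willingness to pay falls by 3: (136 - 3) - 1.5Q = 26.5 + 3.5Q, so Q_t = 21.3. Buyers pay P_b = 104.05; sellers receive P_s = P_b - 3 = 101.05.
PS falls from (1/2)(21.9)(76.65) = 839.3175 to (1/2)(21.3)(74.55) = 793.9575, a change of -45.36.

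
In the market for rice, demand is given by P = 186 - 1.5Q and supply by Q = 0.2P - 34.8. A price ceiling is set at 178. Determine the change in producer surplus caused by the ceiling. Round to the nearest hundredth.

Rewriting supply in inverse form: P = 174 + 5Q.
Without the control, 186 - 1.5Q = 174 + 5Q so Q* = 1.8462 and P* = 183.2308.
At the ceiling price 178, quantity supplied is (178 - 174)/5 = 0.8; supply is the short side, so Q = 0.8 trades at P = 178.
PS goes from (1/2)(1.8462)(9.2308) = 8.5207 to 1.6 (computed as (178 - 174)(0.8) - (1/2)(5)(0.8)^2), a change of -6.9207.

-6.92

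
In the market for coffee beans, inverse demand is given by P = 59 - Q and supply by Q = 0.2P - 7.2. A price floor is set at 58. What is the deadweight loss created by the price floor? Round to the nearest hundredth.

Rewriting supply in inverse form: P = 36 + 5Q.
Without the control, 59 - Q = 36 + 5Q so Q* = 3.8333 and P* = 55.1667.
At P = 58, buyers demand (59 - 58)/1 = 1 while sellers would supply more, so the quantity traded is 1 at price 58.
The lost-trades triangle has base Q* - 1 = 2.8333 and height equal to the gap between the curves at Q = 1, which is 58 - 41 = 17. DWL = (1/2)(2.8333)(17) = 24.0833.

24.08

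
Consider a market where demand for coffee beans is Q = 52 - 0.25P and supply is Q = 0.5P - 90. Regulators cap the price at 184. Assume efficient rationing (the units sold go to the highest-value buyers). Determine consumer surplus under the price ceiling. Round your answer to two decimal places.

Rewriting demand in inverse form: P = 208 - 4Q.
Rewriting supply in inverse form: P = 180 + 2Q.
Free-market equilibrium: 208 - 4Q = 180 + 2Q gives Q* = 4.6667, P* = 189.3333.
At the ceiling price 184, quantity supplied is (184 - 180)/2 = 2; supply is the short side, so Q = 2 trades at P = 184.
The demand price at Q = 2 is 200. CS is the trapezoid between demand and 184 over [0, 2]: (1/2)[(208 - 184) + (200 - 184)](2) = 40.

40.00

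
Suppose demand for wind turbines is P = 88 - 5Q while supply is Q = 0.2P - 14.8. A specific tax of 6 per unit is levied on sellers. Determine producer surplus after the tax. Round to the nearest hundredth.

1.60

Rewriting supply in inverse form: P = 74 + 5Q.
Pre-tax equilibrium: 88 - 5Q = 74 + 5Q gives Q* = 1.4, P* = 81.
A tax on sellers shifts supply up by 6: 88 - 5Q = 74 + 5Q + 6, so Q_t = 0.8. Buyers pay P_b = 84; sellers receive P_s = P_b - 6 = 78.
PS = (1/2)(Q_t)(P_s - 74) = (1/2)(0.8)(4) = 1.6.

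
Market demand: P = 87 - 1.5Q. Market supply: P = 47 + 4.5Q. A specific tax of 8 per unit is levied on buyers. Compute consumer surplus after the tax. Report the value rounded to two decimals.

21.33

Pre-tax equilibrium: 87 - 1.5Q = 47 + 4.5Q gives Q* = 6.6667, P* = 77.
With the tax, buyers' net willingness to pay falls by 8: (87 - 8) - 1.5Q = 47 + 4.5Q, so Q_t = 5.3333. Buyers pay P_b = 79; sellers receive P_s = P_b - 8 = 71.
Consumer surplus is the triangle under demand above P_b: (1/2)(5.3333)(87 - 79) = 21.3333.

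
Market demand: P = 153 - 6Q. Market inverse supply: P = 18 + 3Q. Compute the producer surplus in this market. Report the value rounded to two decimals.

Equilibrium: 153 - 6Q = 18 + 3Q, so Q* = 15 and P* = 63.
Producer surplus is the triangle above supply below P*: (1/2)(15)(63 - 18) = (1/2)(15)(45) = 337.5.

337.50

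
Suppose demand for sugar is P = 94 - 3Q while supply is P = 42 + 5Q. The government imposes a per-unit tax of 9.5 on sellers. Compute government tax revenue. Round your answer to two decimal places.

50.47

Without the tax, 94 - 3Q = 42 + 5Q so Q* = 6.5 and P* = 74.5.
With the tax, sellers need 9.5 more per unit: 94 - 3Q = 42 + 5Q + 9.5, so Q_t = 5.3125. Buyers pay P_b = 78.0625; sellers receive P_s = P_b - 9.5 = 68.5625.
Tax revenue = t x Q_t = 9.5 x 5.3125 = 50.4688.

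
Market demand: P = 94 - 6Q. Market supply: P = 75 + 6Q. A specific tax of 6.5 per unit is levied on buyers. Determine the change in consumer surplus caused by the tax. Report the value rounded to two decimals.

-4.27

Without the tax, 94 - 6Q = 75 + 6Q so Q* = 1.5833 and P* = 84.5.
With the tax, buyers' net willingness to pay falls by 6.5: (94 - 6.5) - 6Q = 75 + 6Q, so Q_t = 1.0417. Buyers pay P_b = 87.75; sellers receive P_s = P_b - 6.5 = 81.25.
Consumers lose the trapezoid between P* and P_b out to Q_t plus the triangle from Q_t to Q*: change in CS = 3.2552 - 7.5208 = -4.2656.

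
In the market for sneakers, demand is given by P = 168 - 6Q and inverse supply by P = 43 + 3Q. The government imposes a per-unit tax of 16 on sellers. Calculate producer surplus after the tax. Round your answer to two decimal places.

Pre-tax equilibrium: 168 - 6Q = 43 + 3Q gives Q* = 13.8889, P* = 84.6667.
A tax on sellers shifts supply up by 16: 168 - 6Q = 43 + 3Q + 16, so Q_t = 12.1111. Buyers pay P_b = 95.3333; sellers receive P_s = P_b - 16 = 79.3333.
PS = (1/2)(Q_t)(P_s - 43) = (1/2)(12.1111)(36.3333) = 220.0185.

220.02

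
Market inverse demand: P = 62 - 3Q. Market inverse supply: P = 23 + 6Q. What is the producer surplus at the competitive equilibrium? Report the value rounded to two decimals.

56.33

Setting demand equal to supply, 39 = 9Q, so Q* = 4.3333 and P* = 49.
The supply curve's price intercept is 23, so PS = (1/2)(Q*)(P* - 23) = (1/2)(4.3333)(26) = 56.3333.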